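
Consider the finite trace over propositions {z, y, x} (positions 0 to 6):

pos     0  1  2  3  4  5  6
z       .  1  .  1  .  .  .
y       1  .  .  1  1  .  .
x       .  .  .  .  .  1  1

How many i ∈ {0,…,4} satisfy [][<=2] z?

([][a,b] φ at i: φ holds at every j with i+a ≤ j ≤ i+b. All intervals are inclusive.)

0

Evaluate at each i in [0,4]:
  i=0: ✗ (fails at j=0)
  i=1: ✗ (fails at j=2)
  i=2: ✗ (fails at j=2)
  i=3: ✗ (fails at j=4)
  i=4: ✗ (fails at j=4)
Positions where it holds: {} → 0.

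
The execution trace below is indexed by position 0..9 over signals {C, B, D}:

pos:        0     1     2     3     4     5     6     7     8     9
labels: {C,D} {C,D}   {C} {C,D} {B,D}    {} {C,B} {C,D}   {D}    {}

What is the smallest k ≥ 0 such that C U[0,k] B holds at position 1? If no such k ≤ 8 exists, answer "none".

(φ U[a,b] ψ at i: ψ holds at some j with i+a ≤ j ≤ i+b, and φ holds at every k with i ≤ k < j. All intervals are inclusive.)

Need earliest j ≥ 1 with B, and C at every k in [1,j-1].
  j=1: rhs fails.
  j=2: rhs fails.
  j=3: rhs fails.
  j=4: rhs holds; lhs holds on [1,3]. k = 3.

3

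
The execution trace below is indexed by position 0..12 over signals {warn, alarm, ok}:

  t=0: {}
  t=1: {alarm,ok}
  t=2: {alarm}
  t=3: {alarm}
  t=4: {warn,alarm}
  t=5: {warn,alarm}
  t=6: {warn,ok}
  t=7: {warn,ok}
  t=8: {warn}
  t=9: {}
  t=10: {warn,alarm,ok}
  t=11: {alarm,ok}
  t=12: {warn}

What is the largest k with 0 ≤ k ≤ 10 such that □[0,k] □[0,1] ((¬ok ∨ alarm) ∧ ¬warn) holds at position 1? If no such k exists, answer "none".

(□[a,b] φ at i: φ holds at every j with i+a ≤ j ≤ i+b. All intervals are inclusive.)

□[0,1] ((¬ok ∨ alarm) ∧ ¬warn) must hold from j=1 onward; find where it first fails.
  j=1: holds
  j=2: holds
  j=3: fails
Holds on [1,2], so largest k = 1.

1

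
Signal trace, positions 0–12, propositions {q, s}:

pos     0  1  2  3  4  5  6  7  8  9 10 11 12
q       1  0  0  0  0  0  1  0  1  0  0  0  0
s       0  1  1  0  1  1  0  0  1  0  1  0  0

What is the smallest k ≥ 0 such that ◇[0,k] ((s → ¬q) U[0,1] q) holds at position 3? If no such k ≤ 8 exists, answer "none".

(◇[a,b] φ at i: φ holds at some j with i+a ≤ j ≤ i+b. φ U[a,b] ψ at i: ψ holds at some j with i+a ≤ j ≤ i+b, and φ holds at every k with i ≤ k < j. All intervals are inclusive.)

Scan j = 3,4,… for ((s → ¬q) U[0,1] q):
  j=3: fails
  j=4: fails
  j=5: holds
First hit at j=5, so smallest k = 5-3 = 2.

2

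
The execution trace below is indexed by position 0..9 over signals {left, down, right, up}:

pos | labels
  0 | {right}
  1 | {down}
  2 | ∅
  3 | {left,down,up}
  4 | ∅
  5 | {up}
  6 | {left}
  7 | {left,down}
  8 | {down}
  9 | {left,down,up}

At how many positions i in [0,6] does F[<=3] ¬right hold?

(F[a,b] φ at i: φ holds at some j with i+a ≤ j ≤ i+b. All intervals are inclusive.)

Evaluate at each i in [0,6]:
  i=0: ✓ (witness j=1)
  i=1: ✓ (witness j=1)
  i=2: ✓ (witness j=2)
  i=3: ✓ (witness j=3)
  i=4: ✓ (witness j=4)
  i=5: ✓ (witness j=5)
  i=6: ✓ (witness j=6)
Positions where it holds: {0, 1, 2, 3, 4, 5, 6} → 7.

7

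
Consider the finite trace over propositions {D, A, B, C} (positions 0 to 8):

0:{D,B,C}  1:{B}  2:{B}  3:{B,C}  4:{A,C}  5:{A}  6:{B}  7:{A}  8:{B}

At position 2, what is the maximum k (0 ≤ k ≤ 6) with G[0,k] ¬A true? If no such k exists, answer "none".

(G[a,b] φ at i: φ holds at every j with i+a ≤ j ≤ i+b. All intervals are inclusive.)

1

¬A must hold from j=2 onward; find where it first fails.
  j=2: holds
  j=3: holds
  j=4: fails
Holds on [2,3], so largest k = 1.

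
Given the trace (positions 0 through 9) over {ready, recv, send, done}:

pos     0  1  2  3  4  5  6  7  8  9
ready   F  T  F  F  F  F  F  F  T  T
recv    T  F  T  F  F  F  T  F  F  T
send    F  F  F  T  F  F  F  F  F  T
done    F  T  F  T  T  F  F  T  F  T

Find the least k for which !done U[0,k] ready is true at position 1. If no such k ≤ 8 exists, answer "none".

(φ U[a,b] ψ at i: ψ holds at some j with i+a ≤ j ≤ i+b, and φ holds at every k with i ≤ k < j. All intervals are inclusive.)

Need earliest j ≥ 1 with ready, and !done at every k in [1,j-1].
  j=1: rhs holds (empty prefix). k = 0.

0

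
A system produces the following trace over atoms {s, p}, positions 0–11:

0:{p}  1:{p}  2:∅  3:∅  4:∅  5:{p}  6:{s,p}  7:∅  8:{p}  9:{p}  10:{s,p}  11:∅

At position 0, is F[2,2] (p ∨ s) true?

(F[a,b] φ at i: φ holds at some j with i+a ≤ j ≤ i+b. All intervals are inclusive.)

Check (p ∨ s) at each j in [2,2]:
  j=2: false
No position in the window satisfies it → formula fails.

False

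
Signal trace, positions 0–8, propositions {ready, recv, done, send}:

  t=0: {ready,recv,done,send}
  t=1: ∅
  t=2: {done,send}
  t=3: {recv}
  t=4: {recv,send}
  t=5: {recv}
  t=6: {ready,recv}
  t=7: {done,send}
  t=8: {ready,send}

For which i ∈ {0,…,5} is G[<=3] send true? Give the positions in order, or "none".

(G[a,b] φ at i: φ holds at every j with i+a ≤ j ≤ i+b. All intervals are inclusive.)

none

Evaluate at each i in [0,5]:
  i=0: ✗ (fails at j=1)
  i=1: ✗ (fails at j=1)
  i=2: ✗ (fails at j=3)
  i=3: ✗ (fails at j=3)
  i=4: ✗ (fails at j=5)
  i=5: ✗ (fails at j=5)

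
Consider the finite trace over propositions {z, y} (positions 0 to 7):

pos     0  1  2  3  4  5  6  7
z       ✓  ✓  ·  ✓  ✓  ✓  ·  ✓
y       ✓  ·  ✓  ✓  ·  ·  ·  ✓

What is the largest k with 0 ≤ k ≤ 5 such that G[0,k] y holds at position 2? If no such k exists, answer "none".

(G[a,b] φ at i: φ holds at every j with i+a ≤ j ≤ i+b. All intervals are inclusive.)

y must hold from j=2 onward; find where it first fails.
  j=2: holds
  j=3: holds
  j=4: fails
Holds on [2,3], so largest k = 1.

1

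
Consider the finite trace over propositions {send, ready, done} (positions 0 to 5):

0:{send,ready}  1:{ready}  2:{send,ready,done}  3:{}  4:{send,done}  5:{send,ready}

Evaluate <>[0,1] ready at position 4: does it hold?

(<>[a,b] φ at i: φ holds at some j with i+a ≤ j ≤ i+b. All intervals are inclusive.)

True

Check ready at each j in [4,5]:
  j=4: false
  j=5: true
Found at j=5 → formula holds.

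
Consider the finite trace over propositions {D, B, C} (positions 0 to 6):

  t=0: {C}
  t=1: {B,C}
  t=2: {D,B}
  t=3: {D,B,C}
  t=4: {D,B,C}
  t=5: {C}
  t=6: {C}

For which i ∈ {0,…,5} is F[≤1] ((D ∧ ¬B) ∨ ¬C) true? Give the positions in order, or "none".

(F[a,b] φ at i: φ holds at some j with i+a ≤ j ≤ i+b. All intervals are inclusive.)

1, 2

Evaluate at each i in [0,5]:
  i=0: ✗ (none in [0,1])
  i=1: ✓ (witness j=2)
  i=2: ✓ (witness j=2)
  i=3: ✗ (none in [3,4])
  i=4: ✗ (none in [4,5])
  i=5: ✗ (none in [5,6])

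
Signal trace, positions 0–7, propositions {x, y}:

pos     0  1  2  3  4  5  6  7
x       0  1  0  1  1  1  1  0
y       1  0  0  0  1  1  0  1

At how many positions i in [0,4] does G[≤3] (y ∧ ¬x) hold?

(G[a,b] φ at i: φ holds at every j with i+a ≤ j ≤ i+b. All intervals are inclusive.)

0

Evaluate at each i in [0,4]:
  i=0: ✗ (fails at j=1)
  i=1: ✗ (fails at j=1)
  i=2: ✗ (fails at j=2)
  i=3: ✗ (fails at j=3)
  i=4: ✗ (fails at j=4)
Positions where it holds: {} → 0.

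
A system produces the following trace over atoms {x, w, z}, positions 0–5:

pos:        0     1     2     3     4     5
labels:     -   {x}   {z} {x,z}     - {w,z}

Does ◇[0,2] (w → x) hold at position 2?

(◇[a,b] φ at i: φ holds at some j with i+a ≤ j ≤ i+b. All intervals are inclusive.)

Check (w → x) at each j in [2,4]:
  j=2: true
  j=3: true
  j=4: true
Found at j=2 → formula holds.

True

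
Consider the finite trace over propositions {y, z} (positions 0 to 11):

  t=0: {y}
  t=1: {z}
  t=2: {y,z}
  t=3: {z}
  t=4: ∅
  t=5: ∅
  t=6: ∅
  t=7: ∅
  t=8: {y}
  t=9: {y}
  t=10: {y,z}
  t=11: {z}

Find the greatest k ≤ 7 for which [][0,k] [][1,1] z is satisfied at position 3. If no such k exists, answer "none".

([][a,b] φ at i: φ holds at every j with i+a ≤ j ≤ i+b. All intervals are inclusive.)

none

[][1,1] z must hold from j=3 onward; find where it first fails.
  j=3: fails → no k works.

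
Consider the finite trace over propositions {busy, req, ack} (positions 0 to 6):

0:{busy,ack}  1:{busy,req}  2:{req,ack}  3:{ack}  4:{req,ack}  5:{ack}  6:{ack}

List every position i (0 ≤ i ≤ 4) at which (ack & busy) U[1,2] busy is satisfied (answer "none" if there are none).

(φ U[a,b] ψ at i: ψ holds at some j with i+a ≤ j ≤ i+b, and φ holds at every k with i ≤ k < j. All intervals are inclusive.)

Evaluate at each i in [0,4]:
  i=0: ✓ (rhs at j=1; lhs holds on [0,0])
  i=1: ✗ (no rhs in [2,3])
  i=2: ✗ (no rhs in [3,4])
  i=3: ✗ (no rhs in [4,5])
  i=4: ✗ (no rhs in [5,6])

0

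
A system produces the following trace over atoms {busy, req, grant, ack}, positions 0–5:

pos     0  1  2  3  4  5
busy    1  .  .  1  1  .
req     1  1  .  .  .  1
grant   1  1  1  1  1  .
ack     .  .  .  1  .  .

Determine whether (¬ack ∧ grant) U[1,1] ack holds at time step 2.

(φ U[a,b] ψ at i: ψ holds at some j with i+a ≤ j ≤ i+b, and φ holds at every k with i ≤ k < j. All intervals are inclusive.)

Need some j in [3,3] with ack, and (¬ack ∧ grant) at every k in [2,j-1].
  j=3: ack holds; (¬ack ∧ grant) holds at every k in [2,2] → satisfied.

Holds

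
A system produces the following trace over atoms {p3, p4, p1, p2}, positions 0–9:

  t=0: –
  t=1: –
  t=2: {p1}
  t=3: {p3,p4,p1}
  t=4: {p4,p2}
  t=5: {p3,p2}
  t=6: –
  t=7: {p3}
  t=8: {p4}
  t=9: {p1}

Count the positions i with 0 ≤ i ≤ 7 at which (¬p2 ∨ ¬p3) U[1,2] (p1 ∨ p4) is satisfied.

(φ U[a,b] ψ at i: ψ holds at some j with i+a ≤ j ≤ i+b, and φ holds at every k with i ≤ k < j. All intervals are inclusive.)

Evaluate at each i in [0,7]:
  i=0: ✓ (rhs at j=2; lhs holds on [0,1])
  i=1: ✓ (rhs at j=2; lhs holds on [1,1])
  i=2: ✓ (rhs at j=3; lhs holds on [2,2])
  i=3: ✓ (rhs at j=4; lhs holds on [3,3])
  i=4: ✗ (no rhs in [5,6])
  i=5: ✗ (no rhs in [6,7])
  i=6: ✓ (rhs at j=8; lhs holds on [6,7])
  i=7: ✓ (rhs at j=8; lhs holds on [7,7])
Positions where it holds: {0, 1, 2, 3, 6, 7} → 6.

6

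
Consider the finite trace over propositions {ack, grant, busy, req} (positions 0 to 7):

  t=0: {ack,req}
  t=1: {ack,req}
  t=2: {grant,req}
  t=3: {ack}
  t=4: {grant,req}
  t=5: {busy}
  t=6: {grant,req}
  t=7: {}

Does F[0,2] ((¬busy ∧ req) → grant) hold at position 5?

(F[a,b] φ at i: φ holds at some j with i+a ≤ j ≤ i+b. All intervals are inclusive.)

Check ((¬busy ∧ req) → grant) at each j in [5,7]:
  j=5: true
  j=6: true
  j=7: true
Found at j=5 → formula holds.

True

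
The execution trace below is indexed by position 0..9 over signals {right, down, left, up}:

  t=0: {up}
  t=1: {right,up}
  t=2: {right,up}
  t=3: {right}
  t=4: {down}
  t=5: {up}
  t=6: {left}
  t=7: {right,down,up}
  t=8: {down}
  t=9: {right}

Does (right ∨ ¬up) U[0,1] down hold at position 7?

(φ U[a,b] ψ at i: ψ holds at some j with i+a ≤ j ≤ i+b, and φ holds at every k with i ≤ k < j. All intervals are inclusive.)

Need some j in [7,8] with down, and (right ∨ ¬up) at every k in [7,j-1].
  j=7: down holds; no prefix to check → satisfied.

Yes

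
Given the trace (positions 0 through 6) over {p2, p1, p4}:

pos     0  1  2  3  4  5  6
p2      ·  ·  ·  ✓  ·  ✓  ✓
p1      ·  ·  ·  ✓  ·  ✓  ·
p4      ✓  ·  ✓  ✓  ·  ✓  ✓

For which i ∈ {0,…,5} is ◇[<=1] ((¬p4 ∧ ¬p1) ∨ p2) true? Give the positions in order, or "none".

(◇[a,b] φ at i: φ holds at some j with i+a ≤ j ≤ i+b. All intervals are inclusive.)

Evaluate at each i in [0,5]:
  i=0: ✓ (witness j=1)
  i=1: ✓ (witness j=1)
  i=2: ✓ (witness j=3)
  i=3: ✓ (witness j=3)
  i=4: ✓ (witness j=4)
  i=5: ✓ (witness j=5)

0, 1, 2, 3, 4, 5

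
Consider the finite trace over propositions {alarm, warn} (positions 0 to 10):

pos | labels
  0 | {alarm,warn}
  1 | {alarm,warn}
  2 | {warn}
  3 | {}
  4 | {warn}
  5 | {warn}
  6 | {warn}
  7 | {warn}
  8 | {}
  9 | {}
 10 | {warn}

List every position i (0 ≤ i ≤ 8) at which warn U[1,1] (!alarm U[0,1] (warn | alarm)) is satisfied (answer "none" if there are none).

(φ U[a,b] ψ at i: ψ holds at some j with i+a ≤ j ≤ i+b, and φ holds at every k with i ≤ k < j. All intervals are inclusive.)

0, 1, 2, 4, 5, 6

Evaluate at each i in [0,8]:
  i=0: ✓ (rhs at j=1; lhs holds on [0,0])
  i=1: ✓ (rhs at j=2; lhs holds on [1,1])
  i=2: ✓ (rhs at j=3; lhs holds on [2,2])
  i=3: ✗ (lhs fails at k=3 before rhs at j=4)
  i=4: ✓ (rhs at j=5; lhs holds on [4,4])
  i=5: ✓ (rhs at j=6; lhs holds on [5,5])
  i=6: ✓ (rhs at j=7; lhs holds on [6,6])
  i=7: ✗ (no rhs in [8,8])
  i=8: ✗ (lhs fails at k=8 before rhs at j=9)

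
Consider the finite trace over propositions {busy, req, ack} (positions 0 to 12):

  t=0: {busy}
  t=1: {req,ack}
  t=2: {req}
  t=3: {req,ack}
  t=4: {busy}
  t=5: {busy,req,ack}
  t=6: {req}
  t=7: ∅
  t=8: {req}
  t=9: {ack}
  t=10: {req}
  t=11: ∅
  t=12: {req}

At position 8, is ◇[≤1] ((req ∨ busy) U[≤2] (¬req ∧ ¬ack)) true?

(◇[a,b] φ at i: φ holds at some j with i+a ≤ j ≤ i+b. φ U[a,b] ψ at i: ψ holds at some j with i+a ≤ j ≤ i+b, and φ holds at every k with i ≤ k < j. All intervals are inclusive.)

No

Check ((req ∨ busy) U[≤2] (¬req ∧ ¬ack)) at each j in [8,9]:
  j=8: fails
  j=9: fails
No position in the window satisfies it → formula fails.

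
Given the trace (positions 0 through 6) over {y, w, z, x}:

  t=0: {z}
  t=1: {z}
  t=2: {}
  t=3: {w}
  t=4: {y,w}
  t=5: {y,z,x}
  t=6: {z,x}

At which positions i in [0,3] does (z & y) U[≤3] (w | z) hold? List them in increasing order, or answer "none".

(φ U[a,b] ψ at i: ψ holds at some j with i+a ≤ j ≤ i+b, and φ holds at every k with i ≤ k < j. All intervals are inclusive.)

Evaluate at each i in [0,3]:
  i=0: ✓ (rhs at j=0)
  i=1: ✓ (rhs at j=1)
  i=2: ✗ (lhs fails at k=2 before rhs at j=3)
  i=3: ✓ (rhs at j=3)

0, 1, 3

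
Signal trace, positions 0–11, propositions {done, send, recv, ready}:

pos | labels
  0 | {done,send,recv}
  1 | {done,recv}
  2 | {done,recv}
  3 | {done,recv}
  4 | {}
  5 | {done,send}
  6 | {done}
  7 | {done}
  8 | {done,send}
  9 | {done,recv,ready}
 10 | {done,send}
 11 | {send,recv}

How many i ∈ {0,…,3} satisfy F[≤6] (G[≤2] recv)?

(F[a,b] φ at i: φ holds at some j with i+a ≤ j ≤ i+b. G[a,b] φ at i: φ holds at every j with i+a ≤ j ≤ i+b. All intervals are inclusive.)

Evaluate at each i in [0,3]:
  i=0: ✓ (witness j=0)
  i=1: ✓ (witness j=1)
  i=2: ✗ (none in [2,8])
  i=3: ✗ (none in [3,9])
Positions where it holds: {0, 1} → 2.

2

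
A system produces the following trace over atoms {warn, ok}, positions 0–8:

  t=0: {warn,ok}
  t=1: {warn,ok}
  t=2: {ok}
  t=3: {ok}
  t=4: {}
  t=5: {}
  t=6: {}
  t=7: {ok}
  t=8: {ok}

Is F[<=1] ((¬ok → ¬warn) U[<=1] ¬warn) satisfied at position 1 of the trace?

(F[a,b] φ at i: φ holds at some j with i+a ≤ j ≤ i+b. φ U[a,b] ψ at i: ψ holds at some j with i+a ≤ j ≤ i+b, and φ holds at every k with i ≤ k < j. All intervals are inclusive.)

Yes

Check ((¬ok → ¬warn) U[<=1] ¬warn) at each j in [1,2]:
  j=1: holds
  j=2: holds
Found at j=1 → formula holds.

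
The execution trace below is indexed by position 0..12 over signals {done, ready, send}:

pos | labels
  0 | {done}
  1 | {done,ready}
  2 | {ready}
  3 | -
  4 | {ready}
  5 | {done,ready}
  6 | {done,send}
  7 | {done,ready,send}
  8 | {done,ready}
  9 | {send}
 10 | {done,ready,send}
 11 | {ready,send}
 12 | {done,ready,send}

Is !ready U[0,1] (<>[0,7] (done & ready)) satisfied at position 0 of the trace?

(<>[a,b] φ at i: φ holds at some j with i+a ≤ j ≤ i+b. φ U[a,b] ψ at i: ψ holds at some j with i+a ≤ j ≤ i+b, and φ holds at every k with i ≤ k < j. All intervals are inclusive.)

Need some j in [0,1] with <>[0,7] (done & ready), and !ready at every k in [0,j-1].
  j=0: <>[0,7] (done & ready) holds; no prefix to check → satisfied.

True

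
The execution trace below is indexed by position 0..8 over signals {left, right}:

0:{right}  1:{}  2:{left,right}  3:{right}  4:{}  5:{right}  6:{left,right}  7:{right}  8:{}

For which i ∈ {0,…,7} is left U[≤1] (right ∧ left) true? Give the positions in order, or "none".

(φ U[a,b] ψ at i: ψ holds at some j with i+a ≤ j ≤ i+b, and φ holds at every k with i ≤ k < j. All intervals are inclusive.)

2, 6

Evaluate at each i in [0,7]:
  i=0: ✗ (no rhs in [0,1])
  i=1: ✗ (lhs fails at k=1 before rhs at j=2)
  i=2: ✓ (rhs at j=2)
  i=3: ✗ (no rhs in [3,4])
  i=4: ✗ (no rhs in [4,5])
  i=5: ✗ (lhs fails at k=5 before rhs at j=6)
  i=6: ✓ (rhs at j=6)
  i=7: ✗ (no rhs in [7,8])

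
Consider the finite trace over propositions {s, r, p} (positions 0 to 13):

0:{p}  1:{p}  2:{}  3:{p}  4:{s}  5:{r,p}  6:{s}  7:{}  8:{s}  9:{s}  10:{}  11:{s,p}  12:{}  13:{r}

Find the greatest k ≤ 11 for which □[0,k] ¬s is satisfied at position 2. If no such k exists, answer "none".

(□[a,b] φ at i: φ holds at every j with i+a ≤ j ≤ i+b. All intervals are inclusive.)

¬s must hold from j=2 onward; find where it first fails.
  j=2: holds
  j=3: holds
  j=4: fails
Holds on [2,3], so largest k = 1.

1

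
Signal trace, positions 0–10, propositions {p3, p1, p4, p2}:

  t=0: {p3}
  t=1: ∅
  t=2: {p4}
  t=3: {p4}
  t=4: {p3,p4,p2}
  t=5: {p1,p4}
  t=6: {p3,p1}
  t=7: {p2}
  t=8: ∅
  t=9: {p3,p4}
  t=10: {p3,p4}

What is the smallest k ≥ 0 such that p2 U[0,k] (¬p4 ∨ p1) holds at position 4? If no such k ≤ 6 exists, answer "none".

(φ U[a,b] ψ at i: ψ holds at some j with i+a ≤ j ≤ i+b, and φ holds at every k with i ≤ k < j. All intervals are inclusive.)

Need earliest j ≥ 4 with (¬p4 ∨ p1), and p2 at every k in [4,j-1].
  j=4: rhs fails.
  j=5: rhs holds; lhs holds on [4,4]. k = 1.

1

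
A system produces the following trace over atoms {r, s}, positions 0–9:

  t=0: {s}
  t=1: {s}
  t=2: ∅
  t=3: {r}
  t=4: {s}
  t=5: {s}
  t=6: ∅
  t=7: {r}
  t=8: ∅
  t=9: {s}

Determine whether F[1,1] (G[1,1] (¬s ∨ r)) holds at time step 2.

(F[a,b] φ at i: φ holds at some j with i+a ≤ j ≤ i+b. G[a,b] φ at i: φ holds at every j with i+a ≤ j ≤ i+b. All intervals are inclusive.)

Does not hold

Check G[1,1] (¬s ∨ r) at each j in [3,3]:
  j=3: fails at 4
No position in the window satisfies it → formula fails.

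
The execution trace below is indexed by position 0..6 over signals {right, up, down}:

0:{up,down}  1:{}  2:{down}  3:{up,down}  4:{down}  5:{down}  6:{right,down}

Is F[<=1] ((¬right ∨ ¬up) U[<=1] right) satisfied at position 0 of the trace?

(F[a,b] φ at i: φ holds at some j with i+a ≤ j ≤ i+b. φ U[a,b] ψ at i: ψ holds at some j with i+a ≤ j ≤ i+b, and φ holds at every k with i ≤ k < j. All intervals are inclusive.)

False

Check ((¬right ∨ ¬up) U[<=1] right) at each j in [0,1]:
  j=0: fails
  j=1: fails
No position in the window satisfies it → formula fails.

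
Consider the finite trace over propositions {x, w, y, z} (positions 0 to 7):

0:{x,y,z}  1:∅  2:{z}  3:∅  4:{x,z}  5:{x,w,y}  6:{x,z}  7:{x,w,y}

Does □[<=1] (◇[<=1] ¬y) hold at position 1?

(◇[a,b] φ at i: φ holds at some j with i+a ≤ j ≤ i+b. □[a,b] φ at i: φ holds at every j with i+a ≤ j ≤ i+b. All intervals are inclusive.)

Yes

Check ◇[<=1] ¬y at every j in [1,2]:
  j=1: holds (witness at 1)
  j=2: holds (witness at 2)
All positions satisfy it → formula holds.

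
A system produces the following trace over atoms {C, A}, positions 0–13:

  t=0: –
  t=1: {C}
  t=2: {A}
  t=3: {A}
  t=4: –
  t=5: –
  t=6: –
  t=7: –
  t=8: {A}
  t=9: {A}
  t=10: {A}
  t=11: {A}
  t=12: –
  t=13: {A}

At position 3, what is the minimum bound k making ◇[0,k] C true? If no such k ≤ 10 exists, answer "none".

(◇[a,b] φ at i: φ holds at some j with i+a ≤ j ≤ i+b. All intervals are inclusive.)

Scan j = 3,4,… for C:
  j=3: fails
  j=4: fails
  j=5: fails
  j=6: fails
  j=7: fails
  j=8: fails
  j=9: fails
  j=10: fails
  j=11: fails
  j=12: fails
  j=13: fails
No j in [3,13] satisfies it → none.

none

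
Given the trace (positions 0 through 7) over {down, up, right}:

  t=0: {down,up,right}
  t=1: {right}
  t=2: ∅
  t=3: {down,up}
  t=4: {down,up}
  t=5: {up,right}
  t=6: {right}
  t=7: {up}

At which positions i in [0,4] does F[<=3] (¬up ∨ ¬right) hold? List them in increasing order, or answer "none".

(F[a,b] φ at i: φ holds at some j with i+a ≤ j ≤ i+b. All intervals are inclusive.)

0, 1, 2, 3, 4

Evaluate at each i in [0,4]:
  i=0: ✓ (witness j=1)
  i=1: ✓ (witness j=1)
  i=2: ✓ (witness j=2)
  i=3: ✓ (witness j=3)
  i=4: ✓ (witness j=4)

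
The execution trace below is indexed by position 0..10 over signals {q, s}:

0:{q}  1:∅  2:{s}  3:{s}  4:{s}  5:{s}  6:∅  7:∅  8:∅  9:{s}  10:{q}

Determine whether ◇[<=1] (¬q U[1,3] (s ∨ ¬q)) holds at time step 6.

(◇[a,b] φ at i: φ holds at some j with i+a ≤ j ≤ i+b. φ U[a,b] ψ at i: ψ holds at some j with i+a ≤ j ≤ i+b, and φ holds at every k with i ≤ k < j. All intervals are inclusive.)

Yes

Check (¬q U[1,3] (s ∨ ¬q)) at each j in [6,7]:
  j=6: holds
  j=7: holds
Found at j=6 → formula holds.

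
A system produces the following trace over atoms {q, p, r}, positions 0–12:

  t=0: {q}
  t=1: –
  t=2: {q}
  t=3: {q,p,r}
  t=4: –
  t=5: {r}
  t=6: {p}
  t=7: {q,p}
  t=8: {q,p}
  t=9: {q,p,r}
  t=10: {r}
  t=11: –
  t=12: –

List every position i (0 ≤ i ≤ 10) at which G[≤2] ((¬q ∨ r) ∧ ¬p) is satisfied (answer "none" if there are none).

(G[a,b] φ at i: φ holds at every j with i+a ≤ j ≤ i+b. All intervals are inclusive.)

Evaluate at each i in [0,10]:
  i=0: ✗ (fails at j=0)
  i=1: ✗ (fails at j=2)
  i=2: ✗ (fails at j=2)
  i=3: ✗ (fails at j=3)
  i=4: ✗ (fails at j=6)
  i=5: ✗ (fails at j=6)
  i=6: ✗ (fails at j=6)
  i=7: ✗ (fails at j=7)
  i=8: ✗ (fails at j=8)
  i=9: ✗ (fails at j=9)
  i=10: ✓ (all of [10,12])

10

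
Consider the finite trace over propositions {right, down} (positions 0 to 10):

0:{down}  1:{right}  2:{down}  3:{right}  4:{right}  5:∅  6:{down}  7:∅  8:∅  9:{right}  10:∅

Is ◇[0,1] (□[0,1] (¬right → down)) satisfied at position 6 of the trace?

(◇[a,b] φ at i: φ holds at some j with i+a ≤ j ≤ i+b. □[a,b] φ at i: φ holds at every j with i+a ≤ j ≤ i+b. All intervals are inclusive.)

Does not hold

Check □[0,1] (¬right → down) at each j in [6,7]:
  j=6: fails at 7
  j=7: fails at 7
No position in the window satisfies it → formula fails.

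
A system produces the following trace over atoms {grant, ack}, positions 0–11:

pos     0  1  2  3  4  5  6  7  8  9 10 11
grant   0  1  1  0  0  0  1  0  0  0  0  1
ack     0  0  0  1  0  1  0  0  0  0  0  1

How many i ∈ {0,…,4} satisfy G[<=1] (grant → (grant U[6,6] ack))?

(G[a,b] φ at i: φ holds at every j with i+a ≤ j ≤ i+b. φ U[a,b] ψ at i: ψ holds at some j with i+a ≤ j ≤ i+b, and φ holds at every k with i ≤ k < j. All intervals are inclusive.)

Evaluate at each i in [0,4]:
  i=0: ✗ (fails at j=1)
  i=1: ✗ (fails at j=1)
  i=2: ✗ (fails at j=2)
  i=3: ✓ (all of [3,4])
  i=4: ✓ (all of [4,5])
Positions where it holds: {3, 4} → 2.

2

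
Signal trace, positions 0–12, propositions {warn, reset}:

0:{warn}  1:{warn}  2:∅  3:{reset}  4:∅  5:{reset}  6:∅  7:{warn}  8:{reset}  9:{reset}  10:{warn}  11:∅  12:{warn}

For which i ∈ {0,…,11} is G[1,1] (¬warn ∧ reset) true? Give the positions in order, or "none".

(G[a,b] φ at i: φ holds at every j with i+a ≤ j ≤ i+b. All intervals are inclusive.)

Evaluate at each i in [0,11]:
  i=0: ✗ (fails at j=1)
  i=1: ✗ (fails at j=2)
  i=2: ✓ (all of [3,3])
  i=3: ✗ (fails at j=4)
  i=4: ✓ (all of [5,5])
  i=5: ✗ (fails at j=6)
  i=6: ✗ (fails at j=7)
  i=7: ✓ (all of [8,8])
  i=8: ✓ (all of [9,9])
  i=9: ✗ (fails at j=10)
  i=10: ✗ (fails at j=11)
  i=11: ✗ (fails at j=12)

2, 4, 7, 8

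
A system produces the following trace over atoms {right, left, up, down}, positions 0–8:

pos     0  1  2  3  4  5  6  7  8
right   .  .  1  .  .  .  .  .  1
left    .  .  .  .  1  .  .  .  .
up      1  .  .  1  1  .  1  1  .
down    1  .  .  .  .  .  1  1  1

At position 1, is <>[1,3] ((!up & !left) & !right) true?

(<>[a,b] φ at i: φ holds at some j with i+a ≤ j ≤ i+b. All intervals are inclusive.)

No

Check ((!up & !left) & !right) at each j in [2,4]:
  j=2: false
  j=3: false
  j=4: false
No position in the window satisfies it → formula fails.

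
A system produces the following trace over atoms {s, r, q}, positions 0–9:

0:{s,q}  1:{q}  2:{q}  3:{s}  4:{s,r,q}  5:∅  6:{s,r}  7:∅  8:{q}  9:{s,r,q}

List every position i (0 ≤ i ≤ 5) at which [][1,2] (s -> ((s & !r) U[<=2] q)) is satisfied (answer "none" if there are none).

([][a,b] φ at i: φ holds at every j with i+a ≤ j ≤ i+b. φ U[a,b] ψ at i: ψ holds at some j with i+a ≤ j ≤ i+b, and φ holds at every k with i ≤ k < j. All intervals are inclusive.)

0, 1, 2, 3

Evaluate at each i in [0,5]:
  i=0: ✓ (all of [1,2])
  i=1: ✓ (all of [2,3])
  i=2: ✓ (all of [3,4])
  i=3: ✓ (all of [4,5])
  i=4: ✗ (fails at j=6)
  i=5: ✗ (fails at j=6)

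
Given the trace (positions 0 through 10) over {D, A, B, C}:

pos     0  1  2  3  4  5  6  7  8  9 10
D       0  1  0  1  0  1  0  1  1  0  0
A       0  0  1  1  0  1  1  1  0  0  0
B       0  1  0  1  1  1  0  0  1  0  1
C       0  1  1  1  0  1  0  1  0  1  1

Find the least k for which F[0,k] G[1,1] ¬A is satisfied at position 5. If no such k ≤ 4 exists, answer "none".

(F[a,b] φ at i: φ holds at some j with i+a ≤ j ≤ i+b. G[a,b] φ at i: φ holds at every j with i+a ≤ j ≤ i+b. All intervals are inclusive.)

Scan j = 5,6,… for G[1,1] ¬A:
  j=5: fails
  j=6: fails
  j=7: holds
First hit at j=7, so smallest k = 7-5 = 2.

2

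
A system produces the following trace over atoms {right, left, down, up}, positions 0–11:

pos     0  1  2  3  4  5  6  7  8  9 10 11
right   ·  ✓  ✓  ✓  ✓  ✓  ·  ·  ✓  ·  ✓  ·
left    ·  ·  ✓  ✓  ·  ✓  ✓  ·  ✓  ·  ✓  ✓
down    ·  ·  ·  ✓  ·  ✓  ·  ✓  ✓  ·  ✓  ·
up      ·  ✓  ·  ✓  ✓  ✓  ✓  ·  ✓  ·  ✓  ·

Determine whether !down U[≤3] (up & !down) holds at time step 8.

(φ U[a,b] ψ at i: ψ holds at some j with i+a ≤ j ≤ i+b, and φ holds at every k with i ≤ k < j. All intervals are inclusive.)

False

Need some j in [8,11] with (up & !down), and !down at every k in [8,j-1].
  j=8: (up & !down) false.
  j=9: (up & !down) false.
  j=10: (up & !down) false.
  j=11: (up & !down) false.
No j in the window works → until fails.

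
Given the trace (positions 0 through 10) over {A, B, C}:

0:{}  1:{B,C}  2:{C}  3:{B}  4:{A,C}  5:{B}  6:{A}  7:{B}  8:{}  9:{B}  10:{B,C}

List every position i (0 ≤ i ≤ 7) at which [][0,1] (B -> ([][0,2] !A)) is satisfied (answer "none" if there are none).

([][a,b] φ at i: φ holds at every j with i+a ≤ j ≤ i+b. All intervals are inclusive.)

Evaluate at each i in [0,7]:
  i=0: ✓ (all of [0,1])
  i=1: ✓ (all of [1,2])
  i=2: ✗ (fails at j=3)
  i=3: ✗ (fails at j=3)
  i=4: ✗ (fails at j=5)
  i=5: ✗ (fails at j=5)
  i=6: ✓ (all of [6,7])
  i=7: ✓ (all of [7,8])

0, 1, 6, 7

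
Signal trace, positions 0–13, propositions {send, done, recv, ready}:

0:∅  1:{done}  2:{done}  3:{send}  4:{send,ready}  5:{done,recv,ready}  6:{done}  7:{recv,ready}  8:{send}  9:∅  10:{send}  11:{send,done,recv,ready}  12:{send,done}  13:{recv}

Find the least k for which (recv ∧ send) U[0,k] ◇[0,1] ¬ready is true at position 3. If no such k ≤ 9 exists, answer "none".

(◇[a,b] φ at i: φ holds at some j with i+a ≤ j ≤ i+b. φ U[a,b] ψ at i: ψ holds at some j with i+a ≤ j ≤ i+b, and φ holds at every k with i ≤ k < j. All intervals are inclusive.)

Need earliest j ≥ 3 with ◇[0,1] ¬ready, and (recv ∧ send) at every k in [3,j-1].
  j=3: rhs holds (empty prefix). k = 0.

0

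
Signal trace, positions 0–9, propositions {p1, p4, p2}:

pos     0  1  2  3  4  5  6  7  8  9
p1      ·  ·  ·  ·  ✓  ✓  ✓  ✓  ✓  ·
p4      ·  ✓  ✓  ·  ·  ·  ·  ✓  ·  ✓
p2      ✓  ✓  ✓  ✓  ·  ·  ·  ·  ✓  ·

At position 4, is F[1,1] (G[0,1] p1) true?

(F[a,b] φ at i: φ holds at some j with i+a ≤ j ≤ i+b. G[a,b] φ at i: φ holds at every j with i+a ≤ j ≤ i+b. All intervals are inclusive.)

Yes

Check G[0,1] p1 at each j in [5,5]:
  j=5: holds on [5,6]
Found at j=5 → formula holds.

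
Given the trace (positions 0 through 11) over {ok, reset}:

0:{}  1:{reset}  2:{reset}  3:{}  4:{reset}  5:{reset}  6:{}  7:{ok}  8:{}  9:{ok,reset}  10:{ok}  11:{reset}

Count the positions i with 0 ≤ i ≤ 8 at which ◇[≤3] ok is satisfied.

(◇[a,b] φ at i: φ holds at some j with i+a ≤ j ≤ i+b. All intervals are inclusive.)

5

Evaluate at each i in [0,8]:
  i=0: ✗ (none in [0,3])
  i=1: ✗ (none in [1,4])
  i=2: ✗ (none in [2,5])
  i=3: ✗ (none in [3,6])
  i=4: ✓ (witness j=7)
  i=5: ✓ (witness j=7)
  i=6: ✓ (witness j=7)
  i=7: ✓ (witness j=7)
  i=8: ✓ (witness j=9)
Positions where it holds: {4, 5, 6, 7, 8} → 5.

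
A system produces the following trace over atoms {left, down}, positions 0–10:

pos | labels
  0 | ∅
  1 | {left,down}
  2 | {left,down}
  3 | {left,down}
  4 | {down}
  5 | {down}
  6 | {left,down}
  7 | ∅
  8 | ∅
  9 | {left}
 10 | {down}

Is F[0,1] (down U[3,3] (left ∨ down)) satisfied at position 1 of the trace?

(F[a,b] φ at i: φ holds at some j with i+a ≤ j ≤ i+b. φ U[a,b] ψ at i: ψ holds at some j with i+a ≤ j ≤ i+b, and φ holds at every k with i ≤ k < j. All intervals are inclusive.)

True

Check (down U[3,3] (left ∨ down)) at each j in [1,2]:
  j=1: holds
  j=2: holds
Found at j=1 → formula holds.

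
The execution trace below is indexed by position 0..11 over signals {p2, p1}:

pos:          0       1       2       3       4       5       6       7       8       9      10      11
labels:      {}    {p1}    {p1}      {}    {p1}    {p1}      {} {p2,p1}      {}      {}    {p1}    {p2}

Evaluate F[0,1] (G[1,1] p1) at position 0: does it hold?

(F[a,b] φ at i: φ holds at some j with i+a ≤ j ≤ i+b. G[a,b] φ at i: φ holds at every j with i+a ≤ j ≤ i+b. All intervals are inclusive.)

Check G[1,1] p1 at each j in [0,1]:
  j=0: holds on [1,1]
  j=1: holds on [2,2]
Found at j=0 → formula holds.

Yes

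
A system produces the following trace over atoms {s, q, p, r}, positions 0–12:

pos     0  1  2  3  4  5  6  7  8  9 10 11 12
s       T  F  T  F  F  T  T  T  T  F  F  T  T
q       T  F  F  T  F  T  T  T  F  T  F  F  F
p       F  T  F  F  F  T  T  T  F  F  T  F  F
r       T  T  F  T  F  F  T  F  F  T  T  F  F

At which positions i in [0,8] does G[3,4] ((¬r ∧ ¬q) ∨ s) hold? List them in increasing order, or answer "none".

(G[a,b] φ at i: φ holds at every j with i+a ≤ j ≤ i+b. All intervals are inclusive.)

1, 2, 3, 4, 8

Evaluate at each i in [0,8]:
  i=0: ✗ (fails at j=3)
  i=1: ✓ (all of [4,5])
  i=2: ✓ (all of [5,6])
  i=3: ✓ (all of [6,7])
  i=4: ✓ (all of [7,8])
  i=5: ✗ (fails at j=9)
  i=6: ✗ (fails at j=9)
  i=7: ✗ (fails at j=10)
  i=8: ✓ (all of [11,12])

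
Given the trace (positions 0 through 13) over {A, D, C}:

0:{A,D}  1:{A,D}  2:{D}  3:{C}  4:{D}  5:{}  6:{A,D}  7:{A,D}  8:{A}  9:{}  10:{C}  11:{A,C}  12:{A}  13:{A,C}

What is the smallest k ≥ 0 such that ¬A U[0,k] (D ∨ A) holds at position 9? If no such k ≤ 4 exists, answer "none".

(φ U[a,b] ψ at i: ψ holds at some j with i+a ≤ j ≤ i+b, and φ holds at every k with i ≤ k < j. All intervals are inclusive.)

Need earliest j ≥ 9 with (D ∨ A), and ¬A at every k in [9,j-1].
  j=9: rhs fails.
  j=10: rhs fails.
  j=11: rhs holds; lhs holds on [9,10]. k = 2.

2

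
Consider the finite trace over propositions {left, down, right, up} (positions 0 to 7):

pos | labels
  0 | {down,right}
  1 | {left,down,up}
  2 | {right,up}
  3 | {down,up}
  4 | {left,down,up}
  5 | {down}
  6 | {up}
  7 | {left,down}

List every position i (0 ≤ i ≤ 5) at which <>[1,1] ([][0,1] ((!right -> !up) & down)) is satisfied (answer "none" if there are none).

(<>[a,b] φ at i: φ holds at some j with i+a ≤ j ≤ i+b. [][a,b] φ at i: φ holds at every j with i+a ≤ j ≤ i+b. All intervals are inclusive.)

none

Evaluate at each i in [0,5]:
  i=0: ✗ (none in [1,1])
  i=1: ✗ (none in [2,2])
  i=2: ✗ (none in [3,3])
  i=3: ✗ (none in [4,4])
  i=4: ✗ (none in [5,5])
  i=5: ✗ (none in [6,6])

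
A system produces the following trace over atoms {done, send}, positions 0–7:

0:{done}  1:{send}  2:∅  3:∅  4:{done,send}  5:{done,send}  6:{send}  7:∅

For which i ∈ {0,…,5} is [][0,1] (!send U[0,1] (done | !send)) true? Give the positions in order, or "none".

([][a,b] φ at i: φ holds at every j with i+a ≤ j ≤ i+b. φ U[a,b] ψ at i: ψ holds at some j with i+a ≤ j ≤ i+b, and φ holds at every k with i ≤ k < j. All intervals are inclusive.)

2, 3, 4

Evaluate at each i in [0,5]:
  i=0: ✗ (fails at j=1)
  i=1: ✗ (fails at j=1)
  i=2: ✓ (all of [2,3])
  i=3: ✓ (all of [3,4])
  i=4: ✓ (all of [4,5])
  i=5: ✗ (fails at j=6)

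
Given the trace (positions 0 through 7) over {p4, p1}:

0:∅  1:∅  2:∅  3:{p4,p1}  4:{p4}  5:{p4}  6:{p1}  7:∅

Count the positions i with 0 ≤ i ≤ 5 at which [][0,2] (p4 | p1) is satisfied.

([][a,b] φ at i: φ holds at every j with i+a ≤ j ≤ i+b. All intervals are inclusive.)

Evaluate at each i in [0,5]:
  i=0: ✗ (fails at j=0)
  i=1: ✗ (fails at j=1)
  i=2: ✗ (fails at j=2)
  i=3: ✓ (all of [3,5])
  i=4: ✓ (all of [4,6])
  i=5: ✗ (fails at j=7)
Positions where it holds: {3, 4} → 2.

2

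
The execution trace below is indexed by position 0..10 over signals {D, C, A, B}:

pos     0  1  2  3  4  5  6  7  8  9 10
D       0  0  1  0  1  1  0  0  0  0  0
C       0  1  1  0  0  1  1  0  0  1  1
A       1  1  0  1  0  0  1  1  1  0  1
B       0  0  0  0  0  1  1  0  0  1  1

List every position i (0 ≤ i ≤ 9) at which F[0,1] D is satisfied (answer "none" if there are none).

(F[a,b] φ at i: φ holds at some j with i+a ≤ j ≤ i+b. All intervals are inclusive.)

Evaluate at each i in [0,9]:
  i=0: ✗ (none in [0,1])
  i=1: ✓ (witness j=2)
  i=2: ✓ (witness j=2)
  i=3: ✓ (witness j=4)
  i=4: ✓ (witness j=4)
  i=5: ✓ (witness j=5)
  i=6: ✗ (none in [6,7])
  i=7: ✗ (none in [7,8])
  i=8: ✗ (none in [8,9])
  i=9: ✗ (none in [9,10])

1, 2, 3, 4, 5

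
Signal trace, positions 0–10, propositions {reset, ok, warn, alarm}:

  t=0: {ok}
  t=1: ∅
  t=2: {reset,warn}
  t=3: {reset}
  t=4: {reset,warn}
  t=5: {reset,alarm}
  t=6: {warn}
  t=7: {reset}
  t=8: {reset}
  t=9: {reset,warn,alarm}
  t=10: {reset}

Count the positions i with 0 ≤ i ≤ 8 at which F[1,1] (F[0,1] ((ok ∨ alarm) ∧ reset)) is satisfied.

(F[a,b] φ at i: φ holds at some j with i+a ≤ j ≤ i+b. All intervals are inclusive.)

Evaluate at each i in [0,8]:
  i=0: ✗ (none in [1,1])
  i=1: ✗ (none in [2,2])
  i=2: ✗ (none in [3,3])
  i=3: ✓ (witness j=4)
  i=4: ✓ (witness j=5)
  i=5: ✗ (none in [6,6])
  i=6: ✗ (none in [7,7])
  i=7: ✓ (witness j=8)
  i=8: ✓ (witness j=9)
Positions where it holds: {3, 4, 7, 8} → 4.

4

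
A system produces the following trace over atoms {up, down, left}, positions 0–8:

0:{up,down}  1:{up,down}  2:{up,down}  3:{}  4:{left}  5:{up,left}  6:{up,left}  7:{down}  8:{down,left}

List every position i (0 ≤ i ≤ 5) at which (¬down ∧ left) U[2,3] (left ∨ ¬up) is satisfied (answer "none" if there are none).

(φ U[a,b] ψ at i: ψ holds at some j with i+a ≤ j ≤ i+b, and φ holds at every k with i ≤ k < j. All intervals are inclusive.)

Evaluate at each i in [0,5]:
  i=0: ✗ (lhs fails at k=0 before rhs at j=3)
  i=1: ✗ (lhs fails at k=1 before rhs at j=3)
  i=2: ✗ (lhs fails at k=2 before rhs at j=4)
  i=3: ✗ (lhs fails at k=3 before rhs at j=5)
  i=4: ✓ (rhs at j=6; lhs holds on [4,5])
  i=5: ✓ (rhs at j=7; lhs holds on [5,6])

4, 5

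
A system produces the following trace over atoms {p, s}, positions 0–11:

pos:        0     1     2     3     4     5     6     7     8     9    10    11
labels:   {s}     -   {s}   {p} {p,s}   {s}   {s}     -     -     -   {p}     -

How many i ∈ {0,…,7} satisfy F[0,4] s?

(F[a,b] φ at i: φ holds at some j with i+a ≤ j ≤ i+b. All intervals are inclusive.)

Evaluate at each i in [0,7]:
  i=0: ✓ (witness j=0)
  i=1: ✓ (witness j=2)
  i=2: ✓ (witness j=2)
  i=3: ✓ (witness j=4)
  i=4: ✓ (witness j=4)
  i=5: ✓ (witness j=5)
  i=6: ✓ (witness j=6)
  i=7: ✗ (none in [7,11])
Positions where it holds: {0, 1, 2, 3, 4, 5, 6} → 7.

7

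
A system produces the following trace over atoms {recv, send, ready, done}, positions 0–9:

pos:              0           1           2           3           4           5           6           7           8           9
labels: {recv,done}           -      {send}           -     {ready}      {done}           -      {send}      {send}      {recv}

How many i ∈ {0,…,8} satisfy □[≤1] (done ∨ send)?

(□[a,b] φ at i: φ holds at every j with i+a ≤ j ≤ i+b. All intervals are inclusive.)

Evaluate at each i in [0,8]:
  i=0: ✗ (fails at j=1)
  i=1: ✗ (fails at j=1)
  i=2: ✗ (fails at j=3)
  i=3: ✗ (fails at j=3)
  i=4: ✗ (fails at j=4)
  i=5: ✗ (fails at j=6)
  i=6: ✗ (fails at j=6)
  i=7: ✓ (all of [7,8])
  i=8: ✗ (fails at j=9)
Positions where it holds: {7} → 1.

1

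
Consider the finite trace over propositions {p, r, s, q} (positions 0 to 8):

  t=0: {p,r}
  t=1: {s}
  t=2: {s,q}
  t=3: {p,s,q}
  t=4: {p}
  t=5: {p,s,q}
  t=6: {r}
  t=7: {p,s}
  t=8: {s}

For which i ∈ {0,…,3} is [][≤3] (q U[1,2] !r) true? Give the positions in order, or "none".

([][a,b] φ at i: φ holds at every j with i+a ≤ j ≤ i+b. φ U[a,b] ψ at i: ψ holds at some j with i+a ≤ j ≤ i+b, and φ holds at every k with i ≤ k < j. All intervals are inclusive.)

Evaluate at each i in [0,3]:
  i=0: ✗ (fails at j=0)
  i=1: ✗ (fails at j=1)
  i=2: ✗ (fails at j=4)
  i=3: ✗ (fails at j=4)

none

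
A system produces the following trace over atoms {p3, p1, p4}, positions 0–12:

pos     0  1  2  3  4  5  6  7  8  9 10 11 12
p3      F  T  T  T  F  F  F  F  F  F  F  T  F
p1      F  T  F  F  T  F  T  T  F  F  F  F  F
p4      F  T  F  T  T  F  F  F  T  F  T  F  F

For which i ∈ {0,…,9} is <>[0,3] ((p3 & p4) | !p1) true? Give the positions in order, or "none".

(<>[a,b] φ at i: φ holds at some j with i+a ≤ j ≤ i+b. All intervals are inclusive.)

Evaluate at each i in [0,9]:
  i=0: ✓ (witness j=0)
  i=1: ✓ (witness j=1)
  i=2: ✓ (witness j=2)
  i=3: ✓ (witness j=3)
  i=4: ✓ (witness j=5)
  i=5: ✓ (witness j=5)
  i=6: ✓ (witness j=8)
  i=7: ✓ (witness j=8)
  i=8: ✓ (witness j=8)
  i=9: ✓ (witness j=9)

0, 1, 2, 3, 4, 5, 6, 7, 8, 9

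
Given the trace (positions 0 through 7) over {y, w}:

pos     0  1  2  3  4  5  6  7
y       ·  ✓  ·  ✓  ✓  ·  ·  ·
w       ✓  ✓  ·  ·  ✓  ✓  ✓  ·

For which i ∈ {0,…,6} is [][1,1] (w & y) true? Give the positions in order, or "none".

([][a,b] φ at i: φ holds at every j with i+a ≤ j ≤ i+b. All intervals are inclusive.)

Evaluate at each i in [0,6]:
  i=0: ✓ (all of [1,1])
  i=1: ✗ (fails at j=2)
  i=2: ✗ (fails at j=3)
  i=3: ✓ (all of [4,4])
  i=4: ✗ (fails at j=5)
  i=5: ✗ (fails at j=6)
  i=6: ✗ (fails at j=7)

0, 3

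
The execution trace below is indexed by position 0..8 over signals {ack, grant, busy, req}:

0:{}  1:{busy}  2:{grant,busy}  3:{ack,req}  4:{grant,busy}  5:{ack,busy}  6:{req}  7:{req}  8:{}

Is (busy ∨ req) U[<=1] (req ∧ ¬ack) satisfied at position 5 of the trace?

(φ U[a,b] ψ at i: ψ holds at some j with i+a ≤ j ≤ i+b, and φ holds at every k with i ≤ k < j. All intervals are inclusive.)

Need some j in [5,6] with (req ∧ ¬ack), and (busy ∨ req) at every k in [5,j-1].
  j=5: (req ∧ ¬ack) false.
  j=6: (req ∧ ¬ack) holds; (busy ∨ req) holds at every k in [5,5] → satisfied.

Holds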